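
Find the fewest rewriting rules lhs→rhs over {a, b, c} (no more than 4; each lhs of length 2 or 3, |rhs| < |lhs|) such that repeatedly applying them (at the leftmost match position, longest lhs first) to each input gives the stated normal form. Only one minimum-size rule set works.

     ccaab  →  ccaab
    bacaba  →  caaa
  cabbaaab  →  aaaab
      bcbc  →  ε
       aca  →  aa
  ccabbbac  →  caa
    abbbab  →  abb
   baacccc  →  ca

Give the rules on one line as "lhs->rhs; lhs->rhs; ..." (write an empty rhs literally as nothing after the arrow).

ac->a; ba->c; bc->; cab->aa

  | ccaab
  | bacaba => ccaba => caaa
  | cabbaaab => aabaaab => aacaab => aaaab
  | bcbc => bc => ε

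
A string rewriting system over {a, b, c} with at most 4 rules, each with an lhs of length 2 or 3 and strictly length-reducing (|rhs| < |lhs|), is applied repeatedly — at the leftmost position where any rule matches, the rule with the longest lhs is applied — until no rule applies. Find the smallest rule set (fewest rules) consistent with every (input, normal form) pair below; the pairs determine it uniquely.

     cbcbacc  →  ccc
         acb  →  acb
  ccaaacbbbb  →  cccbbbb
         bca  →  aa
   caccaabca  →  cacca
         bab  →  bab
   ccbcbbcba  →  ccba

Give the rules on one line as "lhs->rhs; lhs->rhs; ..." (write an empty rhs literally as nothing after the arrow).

aaa->; aba->; bc->a

  | cbcbacc => cabacc => ccc
  | acb
  | ccaaacbbbb => cccbbbb
  | bca => aa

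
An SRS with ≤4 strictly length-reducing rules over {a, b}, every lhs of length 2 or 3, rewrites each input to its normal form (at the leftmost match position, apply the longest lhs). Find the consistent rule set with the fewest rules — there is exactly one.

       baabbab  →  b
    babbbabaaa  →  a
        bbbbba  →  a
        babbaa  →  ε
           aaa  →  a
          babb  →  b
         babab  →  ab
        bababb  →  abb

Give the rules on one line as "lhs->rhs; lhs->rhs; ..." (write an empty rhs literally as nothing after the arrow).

  | baabbab => aabbab => bbab => b
  | babbbabaaa => bbabaaa => baaa => aaa => a
  | bbbbba => bbbba => bbba => bba => ba => a
  | babbaa => baa => aa => ε

aa->; ba->a; bab->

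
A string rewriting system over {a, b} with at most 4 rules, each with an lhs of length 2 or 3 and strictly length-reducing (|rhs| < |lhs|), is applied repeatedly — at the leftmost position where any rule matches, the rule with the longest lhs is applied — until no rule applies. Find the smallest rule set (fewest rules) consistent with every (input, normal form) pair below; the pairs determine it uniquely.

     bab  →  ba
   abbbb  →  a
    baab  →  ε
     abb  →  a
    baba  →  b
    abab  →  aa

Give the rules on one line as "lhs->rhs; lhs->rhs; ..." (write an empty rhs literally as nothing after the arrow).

ab->a; baa->b; bb->

  | bab => ba
  | abbbb => abbb => abb => ab => a
  | baab => bb => ε
  | abb => ab => a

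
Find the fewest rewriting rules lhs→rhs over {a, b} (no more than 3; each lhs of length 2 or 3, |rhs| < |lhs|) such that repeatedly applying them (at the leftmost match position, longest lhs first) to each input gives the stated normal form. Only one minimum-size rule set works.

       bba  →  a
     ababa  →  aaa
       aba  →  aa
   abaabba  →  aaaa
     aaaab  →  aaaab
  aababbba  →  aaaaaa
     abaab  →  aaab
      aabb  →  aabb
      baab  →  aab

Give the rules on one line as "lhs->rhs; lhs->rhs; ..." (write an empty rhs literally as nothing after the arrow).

  | bba => ba => a
  | ababa => aaba => aaa
  | aba => aa
  | abaabba => aaabba => aaaba => aaaa

ba->a; bbb->aa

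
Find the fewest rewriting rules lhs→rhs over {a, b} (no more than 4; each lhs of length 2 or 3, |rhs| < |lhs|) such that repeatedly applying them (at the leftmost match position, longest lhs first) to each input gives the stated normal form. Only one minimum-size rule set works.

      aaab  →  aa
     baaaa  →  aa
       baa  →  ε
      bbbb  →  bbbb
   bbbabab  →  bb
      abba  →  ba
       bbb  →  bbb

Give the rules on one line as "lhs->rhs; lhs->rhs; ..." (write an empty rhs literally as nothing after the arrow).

ab->; baa->; bab->a

  | aaab => aa
  | baaaa => aa
  | baa => ε
  | bbbb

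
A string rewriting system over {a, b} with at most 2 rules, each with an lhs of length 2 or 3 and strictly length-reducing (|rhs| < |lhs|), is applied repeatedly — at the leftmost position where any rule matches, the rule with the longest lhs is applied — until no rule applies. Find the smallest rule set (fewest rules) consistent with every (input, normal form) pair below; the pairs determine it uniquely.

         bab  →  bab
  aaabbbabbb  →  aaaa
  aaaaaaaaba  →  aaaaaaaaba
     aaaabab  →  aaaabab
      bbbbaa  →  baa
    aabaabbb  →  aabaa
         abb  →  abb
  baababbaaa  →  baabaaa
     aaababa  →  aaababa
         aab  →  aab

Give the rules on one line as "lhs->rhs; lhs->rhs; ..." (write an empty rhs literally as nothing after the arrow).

bba->; bbb->

  | bab
  | aaabbbabbb => aaaabbb => aaaa
  | aaaaaaaaba
  | aaaabab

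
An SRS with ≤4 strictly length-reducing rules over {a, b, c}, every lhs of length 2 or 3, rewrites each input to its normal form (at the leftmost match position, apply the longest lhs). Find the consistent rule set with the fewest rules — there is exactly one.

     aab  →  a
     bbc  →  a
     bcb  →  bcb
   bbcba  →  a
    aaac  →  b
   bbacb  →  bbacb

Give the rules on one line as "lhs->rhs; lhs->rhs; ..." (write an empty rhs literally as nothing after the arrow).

aac->bb; ab->; bbc->a

  | aab => a
  | bbc => a
  | bcb
  | bbcba => aba => a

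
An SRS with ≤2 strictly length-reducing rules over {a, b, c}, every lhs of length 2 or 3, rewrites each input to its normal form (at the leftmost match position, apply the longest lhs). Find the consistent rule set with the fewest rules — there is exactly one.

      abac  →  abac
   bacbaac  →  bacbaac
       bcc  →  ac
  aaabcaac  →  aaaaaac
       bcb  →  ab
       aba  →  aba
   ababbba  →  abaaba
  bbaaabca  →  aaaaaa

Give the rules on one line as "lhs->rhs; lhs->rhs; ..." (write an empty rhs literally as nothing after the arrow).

bb->a; bc->a

  | abac
  | bacbaac
  | bcc => ac
  | aaabcaac => aaaaaac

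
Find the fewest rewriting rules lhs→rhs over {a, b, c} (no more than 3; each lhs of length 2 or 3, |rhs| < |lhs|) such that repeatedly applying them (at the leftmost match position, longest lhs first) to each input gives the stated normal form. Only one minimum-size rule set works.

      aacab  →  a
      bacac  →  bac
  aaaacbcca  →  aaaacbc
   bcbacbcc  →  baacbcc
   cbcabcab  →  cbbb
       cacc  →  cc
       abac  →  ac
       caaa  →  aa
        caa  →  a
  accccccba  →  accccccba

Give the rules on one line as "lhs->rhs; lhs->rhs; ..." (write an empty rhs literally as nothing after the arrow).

ab->; bcb->ba; ca->

  | aacab => aab => a
  | bacac => bac
  | aaaacbcca => aaaacbc
  | bcbacbcc => baacbcc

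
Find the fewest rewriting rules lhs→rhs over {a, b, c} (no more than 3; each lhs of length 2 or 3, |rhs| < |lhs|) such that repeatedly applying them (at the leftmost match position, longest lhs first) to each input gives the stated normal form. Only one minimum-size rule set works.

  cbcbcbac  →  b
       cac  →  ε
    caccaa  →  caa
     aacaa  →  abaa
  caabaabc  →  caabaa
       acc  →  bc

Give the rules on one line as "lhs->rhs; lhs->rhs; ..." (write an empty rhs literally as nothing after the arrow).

abc->a; ac->b; cb->

  | cbcbcbac => cbcbac => cbac => ac => b
  | cac => cb => ε
  | caccaa => cbcaa => caa
  | aacaa => abaa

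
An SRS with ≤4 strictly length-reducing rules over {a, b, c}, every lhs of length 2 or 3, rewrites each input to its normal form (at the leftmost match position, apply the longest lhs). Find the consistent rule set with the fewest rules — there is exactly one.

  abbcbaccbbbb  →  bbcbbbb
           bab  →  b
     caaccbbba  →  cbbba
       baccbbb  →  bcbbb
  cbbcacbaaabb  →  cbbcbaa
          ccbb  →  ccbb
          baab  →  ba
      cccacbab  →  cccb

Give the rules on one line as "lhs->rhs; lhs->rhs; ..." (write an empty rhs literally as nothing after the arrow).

  | abbcbaccbbbb => bacbaccbbbb => bbaccbbbb => bbcbbbb
  | bab => b
  | caaccbbba => cacbbba => cbbba
  | baccbbb => bcbbb

ab->; abb->ba; ac->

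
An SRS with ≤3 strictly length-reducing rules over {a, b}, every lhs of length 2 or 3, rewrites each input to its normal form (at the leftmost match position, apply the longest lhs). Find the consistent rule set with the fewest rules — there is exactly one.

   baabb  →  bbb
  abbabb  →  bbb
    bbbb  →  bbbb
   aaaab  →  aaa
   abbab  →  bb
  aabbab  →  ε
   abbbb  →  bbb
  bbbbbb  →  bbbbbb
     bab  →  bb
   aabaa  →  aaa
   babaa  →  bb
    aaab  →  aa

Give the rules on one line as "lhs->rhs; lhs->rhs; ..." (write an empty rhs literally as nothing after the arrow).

ab->; ba->b

  | baabb => babb => bbb
  | abbabb => babb => bbb
  | bbbb
  | aaaab => aaa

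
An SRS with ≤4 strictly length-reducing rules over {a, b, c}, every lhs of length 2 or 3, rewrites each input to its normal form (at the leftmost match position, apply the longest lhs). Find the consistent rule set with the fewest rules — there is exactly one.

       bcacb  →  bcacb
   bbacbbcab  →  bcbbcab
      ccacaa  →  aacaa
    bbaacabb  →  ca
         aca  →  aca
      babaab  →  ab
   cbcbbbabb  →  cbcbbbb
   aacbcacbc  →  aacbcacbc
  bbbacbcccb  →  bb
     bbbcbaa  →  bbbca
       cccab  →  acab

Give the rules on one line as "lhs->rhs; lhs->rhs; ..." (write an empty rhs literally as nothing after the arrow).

  | bcacb
  | bbacbbcab => bcbbcab
  | ccacaa => aacaa
  | bbaacabb => bacabb => cabb => ca

abb->a; ba->; cc->a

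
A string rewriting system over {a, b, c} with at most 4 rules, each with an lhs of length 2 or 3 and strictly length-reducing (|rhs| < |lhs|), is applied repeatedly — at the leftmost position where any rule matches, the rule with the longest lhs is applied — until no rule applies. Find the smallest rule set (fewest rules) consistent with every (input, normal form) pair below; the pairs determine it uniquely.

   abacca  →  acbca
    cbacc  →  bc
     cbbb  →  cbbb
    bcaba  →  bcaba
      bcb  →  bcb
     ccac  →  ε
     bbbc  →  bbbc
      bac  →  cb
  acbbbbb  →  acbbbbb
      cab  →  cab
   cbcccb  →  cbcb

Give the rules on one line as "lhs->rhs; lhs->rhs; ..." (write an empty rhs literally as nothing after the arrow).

  | abacca => acbca
  | cbacc => ccbc => bc
  | cbbb
  | bcaba

bac->cb; cc->; cca->c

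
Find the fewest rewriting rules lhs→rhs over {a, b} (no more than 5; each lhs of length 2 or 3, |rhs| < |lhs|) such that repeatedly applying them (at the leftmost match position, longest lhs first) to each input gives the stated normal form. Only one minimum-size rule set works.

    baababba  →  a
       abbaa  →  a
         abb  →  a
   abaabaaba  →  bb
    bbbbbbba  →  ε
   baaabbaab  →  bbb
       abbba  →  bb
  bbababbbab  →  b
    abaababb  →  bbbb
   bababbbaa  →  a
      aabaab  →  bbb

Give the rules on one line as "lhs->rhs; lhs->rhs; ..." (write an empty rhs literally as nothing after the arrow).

  | baababba => ababba => bbbba => bba => a
  | abbaa => abaa => bba => a
  | abb => ab => a
  | abaabaaba => bbabaaba => abaaba => bbaba => aba => bb

ab->a; aba->bb; ba->; bba->a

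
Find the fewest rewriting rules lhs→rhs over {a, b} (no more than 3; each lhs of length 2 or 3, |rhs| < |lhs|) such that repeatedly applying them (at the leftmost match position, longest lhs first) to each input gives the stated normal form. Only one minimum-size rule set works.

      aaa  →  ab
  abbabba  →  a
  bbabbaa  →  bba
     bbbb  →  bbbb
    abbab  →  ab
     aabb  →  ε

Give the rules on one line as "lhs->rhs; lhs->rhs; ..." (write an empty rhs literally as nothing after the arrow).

  | aaa => ab
  | abbabba => abba => a
  | bbabbaa => bbaa => bba
  | bbbb

aa->a; aaa->ab; abb->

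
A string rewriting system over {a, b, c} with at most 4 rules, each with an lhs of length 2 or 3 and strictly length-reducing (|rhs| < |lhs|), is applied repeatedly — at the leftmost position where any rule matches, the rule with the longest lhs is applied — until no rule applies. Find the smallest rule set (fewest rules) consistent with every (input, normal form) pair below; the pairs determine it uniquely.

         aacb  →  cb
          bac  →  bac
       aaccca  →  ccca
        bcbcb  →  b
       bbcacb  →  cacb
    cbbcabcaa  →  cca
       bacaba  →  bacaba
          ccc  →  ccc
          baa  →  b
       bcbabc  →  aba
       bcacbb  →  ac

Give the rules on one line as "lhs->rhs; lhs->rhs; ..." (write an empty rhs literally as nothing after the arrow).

  | aacb => cb
  | bac
  | aaccca => ccca
  | bcbcb => abcb => aab => b

aa->; bb->; bc->; bcb->ab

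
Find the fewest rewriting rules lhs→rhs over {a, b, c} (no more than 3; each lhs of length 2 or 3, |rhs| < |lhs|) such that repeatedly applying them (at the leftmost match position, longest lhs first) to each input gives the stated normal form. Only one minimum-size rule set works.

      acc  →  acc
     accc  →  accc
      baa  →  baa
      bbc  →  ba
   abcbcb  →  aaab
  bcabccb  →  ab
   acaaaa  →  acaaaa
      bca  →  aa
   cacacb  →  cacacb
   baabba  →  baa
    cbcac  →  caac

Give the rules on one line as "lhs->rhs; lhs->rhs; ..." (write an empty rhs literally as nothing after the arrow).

  | acc
  | accc
  | baa
  | bbc => ba

abb->; bc->a; bcc->bb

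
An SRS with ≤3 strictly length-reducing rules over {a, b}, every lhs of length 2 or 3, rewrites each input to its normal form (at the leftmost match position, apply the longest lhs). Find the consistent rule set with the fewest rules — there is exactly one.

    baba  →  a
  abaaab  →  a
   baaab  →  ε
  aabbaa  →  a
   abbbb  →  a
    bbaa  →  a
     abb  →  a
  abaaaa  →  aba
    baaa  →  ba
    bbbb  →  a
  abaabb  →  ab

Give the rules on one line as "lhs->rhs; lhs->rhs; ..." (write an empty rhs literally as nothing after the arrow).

  | baba => a
  | abaaab => abaab => abab => a
  | baaab => baab => bab => ε
  | aabbaa => abbaa => aaaa => aaa => aa => a

aa->a; bab->; bb->a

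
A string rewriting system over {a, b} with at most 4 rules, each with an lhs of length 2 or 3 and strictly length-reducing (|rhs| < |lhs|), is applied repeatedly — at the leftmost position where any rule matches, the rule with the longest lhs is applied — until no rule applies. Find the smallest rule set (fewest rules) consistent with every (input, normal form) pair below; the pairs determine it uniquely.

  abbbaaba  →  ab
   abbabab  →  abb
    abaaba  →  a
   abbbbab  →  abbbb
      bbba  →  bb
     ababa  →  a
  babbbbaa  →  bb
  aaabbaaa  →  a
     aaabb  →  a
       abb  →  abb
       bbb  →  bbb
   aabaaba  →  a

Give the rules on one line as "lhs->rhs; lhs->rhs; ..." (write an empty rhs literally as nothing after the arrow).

aa->a; aab->aa; ba->

  | abbbaaba => abbaba => abba => ab
  | abbabab => abbab => abb
  | abaaba => aaba => aaa => aa => a
  | abbbbab => abbbb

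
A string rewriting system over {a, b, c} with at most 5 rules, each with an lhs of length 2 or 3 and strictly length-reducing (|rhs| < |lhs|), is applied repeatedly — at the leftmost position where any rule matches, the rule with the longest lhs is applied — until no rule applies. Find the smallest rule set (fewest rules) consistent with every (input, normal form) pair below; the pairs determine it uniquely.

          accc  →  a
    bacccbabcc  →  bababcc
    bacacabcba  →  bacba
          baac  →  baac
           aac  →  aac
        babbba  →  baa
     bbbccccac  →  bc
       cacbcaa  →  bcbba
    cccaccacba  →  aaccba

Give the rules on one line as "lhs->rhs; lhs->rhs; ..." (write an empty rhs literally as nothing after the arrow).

bbb->; ca->b; cca->ac; ccc->

  | accc => a
  | bacccbabcc => bababcc
  | bacacabcba => babcabcba => babbbcba => bacba
  | baac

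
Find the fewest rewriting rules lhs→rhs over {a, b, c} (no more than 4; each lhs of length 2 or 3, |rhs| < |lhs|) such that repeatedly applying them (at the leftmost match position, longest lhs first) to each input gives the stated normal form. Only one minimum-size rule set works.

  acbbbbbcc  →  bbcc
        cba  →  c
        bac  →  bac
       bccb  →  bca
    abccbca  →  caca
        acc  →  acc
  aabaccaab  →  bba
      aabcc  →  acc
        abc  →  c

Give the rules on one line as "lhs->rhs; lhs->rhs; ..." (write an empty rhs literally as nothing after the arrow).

  | acbbbbbcc => aabbbbcc => cbbbbcc => abbbcc => bbcc
  | cba => aa => c
  | bac
  | bccb => bca

aa->c; ab->; cb->a; ccc->bb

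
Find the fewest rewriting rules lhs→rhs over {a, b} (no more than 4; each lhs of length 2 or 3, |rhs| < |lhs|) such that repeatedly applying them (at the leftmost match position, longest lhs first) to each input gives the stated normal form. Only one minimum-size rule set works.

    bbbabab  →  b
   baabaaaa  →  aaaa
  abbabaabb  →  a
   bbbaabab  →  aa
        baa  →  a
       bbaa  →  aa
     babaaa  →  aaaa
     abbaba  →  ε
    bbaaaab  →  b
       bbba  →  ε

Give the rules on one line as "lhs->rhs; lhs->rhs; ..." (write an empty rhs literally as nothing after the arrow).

  | bbbabab => babab => aab => b
  | baabaaaa => abaaaa => aaaa
  | abbabaabb => aabaabb => baabb => abb => a
  | bbbaabab => baabab => abab => aa

aab->b; ba->; bab->a; bb->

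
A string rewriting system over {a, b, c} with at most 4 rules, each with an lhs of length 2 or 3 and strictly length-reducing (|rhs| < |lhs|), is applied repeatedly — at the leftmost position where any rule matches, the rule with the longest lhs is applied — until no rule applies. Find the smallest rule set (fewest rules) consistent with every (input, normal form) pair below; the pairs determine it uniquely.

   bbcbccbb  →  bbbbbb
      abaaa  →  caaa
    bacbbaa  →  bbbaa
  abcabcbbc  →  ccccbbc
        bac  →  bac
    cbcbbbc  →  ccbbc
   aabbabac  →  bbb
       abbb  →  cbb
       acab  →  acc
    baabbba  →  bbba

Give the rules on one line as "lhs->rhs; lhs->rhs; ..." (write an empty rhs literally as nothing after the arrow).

ab->c; acb->b; cac->bb; cbc->ca

  | bbcbccbb => bbcacbb => bbbbbb
  | abaaa => caaa
  | bacbbaa => bbbaa
  | abcabcbbc => ccabcbbc => ccccbbc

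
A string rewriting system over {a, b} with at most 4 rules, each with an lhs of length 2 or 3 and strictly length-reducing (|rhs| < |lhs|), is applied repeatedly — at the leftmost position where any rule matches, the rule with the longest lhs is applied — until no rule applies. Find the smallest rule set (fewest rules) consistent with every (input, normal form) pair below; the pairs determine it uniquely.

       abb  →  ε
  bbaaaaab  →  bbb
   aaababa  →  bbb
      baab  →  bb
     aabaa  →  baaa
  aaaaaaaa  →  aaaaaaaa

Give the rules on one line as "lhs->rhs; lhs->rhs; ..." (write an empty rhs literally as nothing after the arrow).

aab->ba; aba->bb; abb->; bba->bb

  | abb => ε
  | bbaaaaab => bbaaaab => bbaaab => bbaab => bbab => bbb
  | aaababa => abaaba => bbaba => bbba => bbb
  | baab => bba => bb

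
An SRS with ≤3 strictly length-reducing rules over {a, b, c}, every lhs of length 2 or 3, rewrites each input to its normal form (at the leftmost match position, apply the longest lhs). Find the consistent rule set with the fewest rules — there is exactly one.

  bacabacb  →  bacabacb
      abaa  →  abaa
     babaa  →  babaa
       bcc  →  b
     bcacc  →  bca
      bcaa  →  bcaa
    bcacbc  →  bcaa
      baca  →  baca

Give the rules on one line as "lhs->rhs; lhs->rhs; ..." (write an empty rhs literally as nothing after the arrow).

  | bacabacb
  | abaa
  | babaa
  | bcc => b

cbc->a; cc->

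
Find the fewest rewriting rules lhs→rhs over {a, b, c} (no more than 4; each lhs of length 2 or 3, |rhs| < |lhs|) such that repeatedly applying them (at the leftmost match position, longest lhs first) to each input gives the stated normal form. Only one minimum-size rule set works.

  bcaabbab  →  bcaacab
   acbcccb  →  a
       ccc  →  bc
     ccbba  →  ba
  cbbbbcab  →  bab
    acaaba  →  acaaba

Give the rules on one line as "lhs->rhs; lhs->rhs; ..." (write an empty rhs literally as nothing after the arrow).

  | bcaabbab => bcaacab
  | acbcccb => acbbcb => accb => abb => a
  | ccc => bc
  | ccbba => bbba => ba

bb->; bba->ca; cc->b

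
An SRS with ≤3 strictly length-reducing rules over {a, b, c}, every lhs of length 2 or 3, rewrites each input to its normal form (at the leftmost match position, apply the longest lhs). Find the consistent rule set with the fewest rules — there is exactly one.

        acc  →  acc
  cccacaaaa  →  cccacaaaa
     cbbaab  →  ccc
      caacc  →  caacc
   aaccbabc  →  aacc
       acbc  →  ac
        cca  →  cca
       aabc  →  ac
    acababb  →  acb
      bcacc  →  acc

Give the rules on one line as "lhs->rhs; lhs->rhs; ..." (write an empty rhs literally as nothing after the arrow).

ab->; bba->cc; bc->

  | acc
  | cccacaaaa
  | cbbaab => cccab => ccc
  | caacc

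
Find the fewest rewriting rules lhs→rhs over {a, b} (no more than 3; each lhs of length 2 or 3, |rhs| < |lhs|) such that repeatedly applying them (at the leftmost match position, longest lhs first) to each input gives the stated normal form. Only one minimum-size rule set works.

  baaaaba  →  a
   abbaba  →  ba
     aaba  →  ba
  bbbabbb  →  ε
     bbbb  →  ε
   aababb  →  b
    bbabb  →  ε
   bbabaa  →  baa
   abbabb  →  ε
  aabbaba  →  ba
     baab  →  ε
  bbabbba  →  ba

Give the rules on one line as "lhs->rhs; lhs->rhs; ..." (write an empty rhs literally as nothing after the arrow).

ab->b; bb->

  | baaaaba => baaaba => baaba => baba => bba => a
  | abbaba => bbaba => aba => ba
  | aaba => aba => ba
  | bbbabbb => babbb => bbbb => bb => ε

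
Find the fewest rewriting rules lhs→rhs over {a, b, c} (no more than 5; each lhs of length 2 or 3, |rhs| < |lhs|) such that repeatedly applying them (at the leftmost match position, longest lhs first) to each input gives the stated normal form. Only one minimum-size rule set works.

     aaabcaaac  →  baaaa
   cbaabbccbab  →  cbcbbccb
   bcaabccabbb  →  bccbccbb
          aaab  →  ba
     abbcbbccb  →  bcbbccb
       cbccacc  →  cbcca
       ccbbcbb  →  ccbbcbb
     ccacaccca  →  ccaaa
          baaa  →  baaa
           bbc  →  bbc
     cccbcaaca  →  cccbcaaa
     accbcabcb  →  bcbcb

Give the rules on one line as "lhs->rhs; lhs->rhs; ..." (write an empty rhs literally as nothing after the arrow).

  | aaabcaaac => acbcaaac => bacaaac => baaaac => baaaa
  | cbaabbccbab => cbcbbccbab => cbcbbccb
  | bcaabccabbb => bccbccabbb => bccbccbb
  | aaab => acb => ba

aab->cb; ab->; ac->a; acb->ba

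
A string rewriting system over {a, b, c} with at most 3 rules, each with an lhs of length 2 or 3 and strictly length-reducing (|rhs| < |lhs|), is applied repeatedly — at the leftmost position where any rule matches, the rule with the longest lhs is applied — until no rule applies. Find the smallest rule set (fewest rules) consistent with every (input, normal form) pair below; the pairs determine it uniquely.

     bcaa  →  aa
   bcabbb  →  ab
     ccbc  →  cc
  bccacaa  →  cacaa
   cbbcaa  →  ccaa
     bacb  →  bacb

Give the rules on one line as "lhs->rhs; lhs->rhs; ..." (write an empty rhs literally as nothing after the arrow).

  | bcaa => aa
  | bcabbb => abbb => ab
  | ccbc => cc
  | bccacaa => cacaa

bb->; bc->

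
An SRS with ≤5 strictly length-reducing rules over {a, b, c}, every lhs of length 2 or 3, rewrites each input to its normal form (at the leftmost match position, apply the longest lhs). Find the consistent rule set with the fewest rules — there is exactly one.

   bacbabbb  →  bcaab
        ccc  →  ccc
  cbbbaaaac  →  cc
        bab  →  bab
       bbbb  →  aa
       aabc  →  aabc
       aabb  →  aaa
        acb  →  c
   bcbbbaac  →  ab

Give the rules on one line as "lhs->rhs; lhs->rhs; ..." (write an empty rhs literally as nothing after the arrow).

ac->c; bb->a; bcc->ab; cb->c

  | bacbabbb => bcbabbb => bcabbb => bcaab
  | ccc
  | cbbbaaaac => cbbaaaac => cbaaaac => caaaac => caaac => caac => cac => cc
  | bab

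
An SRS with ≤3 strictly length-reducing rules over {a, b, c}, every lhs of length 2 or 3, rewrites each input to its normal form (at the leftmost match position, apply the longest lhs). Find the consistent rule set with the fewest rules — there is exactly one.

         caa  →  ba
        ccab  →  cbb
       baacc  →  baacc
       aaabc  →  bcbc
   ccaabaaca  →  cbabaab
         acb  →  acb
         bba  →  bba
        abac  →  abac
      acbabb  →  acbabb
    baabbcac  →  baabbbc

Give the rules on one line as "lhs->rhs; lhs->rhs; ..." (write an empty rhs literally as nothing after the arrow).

  | caa => ba
  | ccab => cbb
  | baacc
  | aaabc => bcbc

aaa->bc; ca->b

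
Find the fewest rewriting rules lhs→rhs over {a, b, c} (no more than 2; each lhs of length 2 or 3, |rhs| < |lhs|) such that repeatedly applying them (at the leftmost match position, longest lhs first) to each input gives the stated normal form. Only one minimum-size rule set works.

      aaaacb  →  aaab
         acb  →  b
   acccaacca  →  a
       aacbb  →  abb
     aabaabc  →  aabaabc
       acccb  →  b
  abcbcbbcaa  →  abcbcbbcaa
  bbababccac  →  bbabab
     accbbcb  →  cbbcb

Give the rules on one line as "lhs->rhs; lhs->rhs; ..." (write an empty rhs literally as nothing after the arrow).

ac->; cc->

  | aaaacb => aaab
  | acb => b
  | acccaacca => ccaacca => aacca => aca => a
  | aacbb => abb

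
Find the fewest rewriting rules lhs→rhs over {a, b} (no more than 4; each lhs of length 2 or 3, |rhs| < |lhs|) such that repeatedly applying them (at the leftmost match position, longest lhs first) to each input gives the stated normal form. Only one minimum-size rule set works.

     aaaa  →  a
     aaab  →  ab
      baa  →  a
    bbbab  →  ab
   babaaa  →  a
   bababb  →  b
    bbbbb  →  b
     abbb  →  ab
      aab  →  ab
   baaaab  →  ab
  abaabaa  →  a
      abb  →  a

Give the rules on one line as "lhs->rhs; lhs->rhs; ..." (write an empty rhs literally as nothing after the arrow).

  | aaaa => aaa => aa => a
  | aaab => aab => ab
  | baa => aa => a
  | bbbab => bab => ab

aa->a; aba->b; ba->a; bb->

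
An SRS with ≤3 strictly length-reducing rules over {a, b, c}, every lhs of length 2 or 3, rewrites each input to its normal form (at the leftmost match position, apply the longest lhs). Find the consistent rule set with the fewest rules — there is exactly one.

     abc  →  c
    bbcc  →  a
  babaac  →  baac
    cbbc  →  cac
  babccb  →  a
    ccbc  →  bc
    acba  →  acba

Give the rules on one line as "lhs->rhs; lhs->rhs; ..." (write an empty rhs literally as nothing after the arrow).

  | abc => c
  | bbcc => acc => a
  | babaac => baac
  | cbbc => cac

ab->; bb->a; cc->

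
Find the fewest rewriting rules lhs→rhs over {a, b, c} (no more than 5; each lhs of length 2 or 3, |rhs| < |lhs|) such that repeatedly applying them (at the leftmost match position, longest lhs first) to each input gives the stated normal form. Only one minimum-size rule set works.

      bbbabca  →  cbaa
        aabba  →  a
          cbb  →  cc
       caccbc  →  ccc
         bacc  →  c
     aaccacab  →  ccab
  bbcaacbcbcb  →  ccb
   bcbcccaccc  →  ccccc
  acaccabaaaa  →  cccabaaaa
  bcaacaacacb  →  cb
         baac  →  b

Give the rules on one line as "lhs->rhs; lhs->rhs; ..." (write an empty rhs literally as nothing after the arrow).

aac->; ac->c; bb->c; bc->

  | bbbabca => cbabca => cbaa
  | aabba => aaca => a
  | cbb => cc
  | caccbc => cccbc => ccc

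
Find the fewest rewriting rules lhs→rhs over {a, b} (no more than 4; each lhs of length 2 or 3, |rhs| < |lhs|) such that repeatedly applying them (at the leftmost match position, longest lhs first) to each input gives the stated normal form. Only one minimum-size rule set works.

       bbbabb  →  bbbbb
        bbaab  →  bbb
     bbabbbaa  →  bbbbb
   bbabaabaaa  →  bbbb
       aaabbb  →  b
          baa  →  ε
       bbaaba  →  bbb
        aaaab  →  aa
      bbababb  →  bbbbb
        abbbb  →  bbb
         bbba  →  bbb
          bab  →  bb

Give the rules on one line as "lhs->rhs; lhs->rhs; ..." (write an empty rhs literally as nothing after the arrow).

  | bbbabb => bbbbb
  | bbaab => babb => bbb
  | bbabbbaa => bbbbbaa => bbbbab => bbbbb
  | bbabaabaaa => bbbaabaaa => bbabbaaa => bbbbaaa => bbbaba => bbbba => bbbb

aab->; ab->; ba->b; baa->ab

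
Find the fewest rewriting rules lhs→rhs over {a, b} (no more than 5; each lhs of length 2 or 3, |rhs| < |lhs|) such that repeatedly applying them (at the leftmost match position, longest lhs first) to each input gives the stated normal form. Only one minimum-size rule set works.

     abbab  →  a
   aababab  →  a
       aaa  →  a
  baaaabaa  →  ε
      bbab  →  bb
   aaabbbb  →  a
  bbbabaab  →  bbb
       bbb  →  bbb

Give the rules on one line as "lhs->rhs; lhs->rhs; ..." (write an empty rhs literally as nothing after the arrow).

aa->a; ab->a; ba->; baa->ba

  | abbab => abab => aab => ab => a
  | aababab => ababab => aabab => abab => aab => ab => a
  | aaa => aa => a
  | baaaabaa => baaabaa => baabaa => babaa => baa => ba => ε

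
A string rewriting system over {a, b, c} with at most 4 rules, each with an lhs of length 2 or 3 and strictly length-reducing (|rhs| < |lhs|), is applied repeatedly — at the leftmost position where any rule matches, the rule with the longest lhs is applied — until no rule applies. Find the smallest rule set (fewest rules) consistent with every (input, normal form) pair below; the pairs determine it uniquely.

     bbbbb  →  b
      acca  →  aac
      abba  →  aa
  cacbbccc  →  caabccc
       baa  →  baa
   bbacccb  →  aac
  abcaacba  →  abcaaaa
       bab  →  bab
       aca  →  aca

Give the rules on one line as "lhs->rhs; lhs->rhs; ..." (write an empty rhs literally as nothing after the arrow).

bb->; cb->a; cca->ac

  | bbbbb => bbb => b
  | acca => aac
  | abba => aa
  | cacbbccc => caabccc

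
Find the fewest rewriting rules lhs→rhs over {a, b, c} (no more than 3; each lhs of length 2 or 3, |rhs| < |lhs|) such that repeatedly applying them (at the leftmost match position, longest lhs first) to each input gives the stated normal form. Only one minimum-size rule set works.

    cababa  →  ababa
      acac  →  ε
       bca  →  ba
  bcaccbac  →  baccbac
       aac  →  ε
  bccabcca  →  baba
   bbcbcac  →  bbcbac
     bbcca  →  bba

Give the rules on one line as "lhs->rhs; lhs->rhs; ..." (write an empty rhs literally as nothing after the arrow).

aac->; ca->a

  | cababa => ababa
  | acac => aac => ε
  | bca => ba
  | bcaccbac => baccbac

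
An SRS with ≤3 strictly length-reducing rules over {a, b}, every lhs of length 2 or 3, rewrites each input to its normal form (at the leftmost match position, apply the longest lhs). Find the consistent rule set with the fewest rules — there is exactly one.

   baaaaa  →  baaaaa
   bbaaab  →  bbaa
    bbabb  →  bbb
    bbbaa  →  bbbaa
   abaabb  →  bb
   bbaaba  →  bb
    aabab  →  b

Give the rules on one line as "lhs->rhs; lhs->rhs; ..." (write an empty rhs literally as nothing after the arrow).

  | baaaaa
  | bbaaab => bbaa
  | bbabb => bbb
  | bbbaa

ab->; aba->b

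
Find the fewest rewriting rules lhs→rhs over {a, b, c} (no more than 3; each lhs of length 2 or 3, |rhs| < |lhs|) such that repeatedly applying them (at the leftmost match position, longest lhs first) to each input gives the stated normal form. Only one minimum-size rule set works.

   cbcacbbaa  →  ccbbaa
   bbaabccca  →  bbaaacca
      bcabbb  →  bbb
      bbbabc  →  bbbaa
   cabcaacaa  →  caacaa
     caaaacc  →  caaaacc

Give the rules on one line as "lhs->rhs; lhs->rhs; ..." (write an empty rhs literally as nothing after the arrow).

bc->a; bca->

  | cbcacbbaa => ccbbaa
  | bbaabccca => bbaaacca
  | bcabbb => bbb
  | bbbabc => bbbaa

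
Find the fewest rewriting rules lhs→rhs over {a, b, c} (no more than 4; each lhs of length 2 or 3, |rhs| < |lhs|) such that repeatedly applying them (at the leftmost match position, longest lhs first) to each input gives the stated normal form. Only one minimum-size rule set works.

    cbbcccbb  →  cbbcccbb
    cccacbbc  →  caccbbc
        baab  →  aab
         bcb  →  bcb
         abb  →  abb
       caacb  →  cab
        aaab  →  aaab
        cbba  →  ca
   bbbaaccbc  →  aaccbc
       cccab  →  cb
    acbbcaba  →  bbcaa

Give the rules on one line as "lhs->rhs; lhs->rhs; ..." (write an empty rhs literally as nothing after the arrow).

  | cbbcccbb
  | cccacbbc => caccbbc
  | baab => aab
  | bcb

acb->b; ba->a; cca->ac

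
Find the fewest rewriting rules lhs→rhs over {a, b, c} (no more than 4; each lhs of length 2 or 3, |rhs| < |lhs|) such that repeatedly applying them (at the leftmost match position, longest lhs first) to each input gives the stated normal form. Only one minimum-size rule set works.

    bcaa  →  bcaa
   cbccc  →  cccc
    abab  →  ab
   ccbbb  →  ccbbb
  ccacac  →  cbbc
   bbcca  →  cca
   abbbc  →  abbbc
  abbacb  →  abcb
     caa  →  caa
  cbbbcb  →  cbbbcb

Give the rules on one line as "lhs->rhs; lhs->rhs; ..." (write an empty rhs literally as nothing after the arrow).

  | bcaa
  | cbccc => cccc
  | abab => ab
  | ccbbb

ba->; bcc->cc; cac->bc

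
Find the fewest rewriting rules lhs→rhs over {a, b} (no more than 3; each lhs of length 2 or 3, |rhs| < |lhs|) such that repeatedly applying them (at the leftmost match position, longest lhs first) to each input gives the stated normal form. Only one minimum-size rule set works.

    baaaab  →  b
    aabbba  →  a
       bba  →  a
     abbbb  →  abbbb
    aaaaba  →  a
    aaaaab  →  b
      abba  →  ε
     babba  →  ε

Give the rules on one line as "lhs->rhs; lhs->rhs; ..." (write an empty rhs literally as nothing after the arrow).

  | baaaab => aaaab => aaab => aab => b
  | aabbba => bbba => bba => ba => a
  | bba => ba => a
  | abbbb

aa->; aaa->aa; ba->a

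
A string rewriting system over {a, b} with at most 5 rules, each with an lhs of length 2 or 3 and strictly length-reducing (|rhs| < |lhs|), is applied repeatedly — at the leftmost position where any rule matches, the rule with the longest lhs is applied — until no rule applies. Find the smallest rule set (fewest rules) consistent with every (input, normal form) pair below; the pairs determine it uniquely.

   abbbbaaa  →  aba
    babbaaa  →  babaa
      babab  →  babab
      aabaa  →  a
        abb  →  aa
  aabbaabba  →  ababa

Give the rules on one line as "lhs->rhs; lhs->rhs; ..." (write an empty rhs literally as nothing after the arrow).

  | abbbbaaa => aabbaaa => abaaa => aba
  | babbaaa => babaa
  | babab
  | aabaa => aaa => a

aaa->a; aab->a; bb->a; bba->b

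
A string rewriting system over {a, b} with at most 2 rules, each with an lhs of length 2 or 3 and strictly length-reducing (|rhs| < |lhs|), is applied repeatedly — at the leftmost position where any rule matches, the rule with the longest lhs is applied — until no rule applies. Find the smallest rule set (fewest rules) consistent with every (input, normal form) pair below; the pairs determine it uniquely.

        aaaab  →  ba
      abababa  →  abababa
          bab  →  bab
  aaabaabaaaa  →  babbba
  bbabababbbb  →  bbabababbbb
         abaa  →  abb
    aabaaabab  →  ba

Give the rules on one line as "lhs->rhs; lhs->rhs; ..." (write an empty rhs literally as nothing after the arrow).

aa->b; aab->a

  | aaaab => baab => ba
  | abababa
  | bab
  | aaabaabaaaa => babaabaaaa => babaaaaa => babbaaa => babbba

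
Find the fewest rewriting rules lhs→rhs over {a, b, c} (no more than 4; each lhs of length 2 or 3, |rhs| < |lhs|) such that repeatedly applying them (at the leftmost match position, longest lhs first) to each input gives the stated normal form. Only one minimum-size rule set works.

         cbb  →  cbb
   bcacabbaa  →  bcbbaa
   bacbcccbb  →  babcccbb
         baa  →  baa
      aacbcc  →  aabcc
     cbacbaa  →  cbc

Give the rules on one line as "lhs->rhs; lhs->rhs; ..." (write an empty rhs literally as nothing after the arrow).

  | cbb
  | bcacabbaa => bcaabbaa => bcbbaa
  | bacbcccbb => babcccbb
  | baa

aba->ca; ac->a; caa->c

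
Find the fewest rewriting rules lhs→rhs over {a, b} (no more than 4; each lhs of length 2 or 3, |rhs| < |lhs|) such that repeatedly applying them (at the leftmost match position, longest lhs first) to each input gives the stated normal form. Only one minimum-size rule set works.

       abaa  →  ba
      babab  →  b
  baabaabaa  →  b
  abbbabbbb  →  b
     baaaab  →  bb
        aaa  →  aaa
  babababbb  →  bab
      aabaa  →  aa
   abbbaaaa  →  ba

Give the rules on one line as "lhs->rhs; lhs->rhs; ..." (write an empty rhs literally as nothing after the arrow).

  | abaa => ba
  | babab => bbb => b
  | baabaabaa => bbaabaa => bbbaa => baa => b
  | abbbabbbb => ababbbb => bbbbb => bbb => b

aab->; aba->b; baa->b; bbb->b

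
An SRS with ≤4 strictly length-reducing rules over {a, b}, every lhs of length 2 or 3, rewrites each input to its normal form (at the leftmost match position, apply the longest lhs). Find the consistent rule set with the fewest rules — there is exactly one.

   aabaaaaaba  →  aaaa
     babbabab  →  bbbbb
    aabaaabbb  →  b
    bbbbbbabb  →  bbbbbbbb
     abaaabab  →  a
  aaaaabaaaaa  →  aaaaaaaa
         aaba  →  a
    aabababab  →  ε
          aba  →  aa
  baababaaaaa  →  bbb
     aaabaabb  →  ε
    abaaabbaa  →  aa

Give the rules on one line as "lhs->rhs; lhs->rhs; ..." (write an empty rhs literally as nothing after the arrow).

aab->; ab->; aba->aa; ba->b

  | aabaaaaaba => aaaaaba => aaaa
  | babbabab => bbbabab => bbbbab => bbbbb
  | aabaaabbb => aaabbb => abb => b
  | bbbbbbabb => bbbbbbbb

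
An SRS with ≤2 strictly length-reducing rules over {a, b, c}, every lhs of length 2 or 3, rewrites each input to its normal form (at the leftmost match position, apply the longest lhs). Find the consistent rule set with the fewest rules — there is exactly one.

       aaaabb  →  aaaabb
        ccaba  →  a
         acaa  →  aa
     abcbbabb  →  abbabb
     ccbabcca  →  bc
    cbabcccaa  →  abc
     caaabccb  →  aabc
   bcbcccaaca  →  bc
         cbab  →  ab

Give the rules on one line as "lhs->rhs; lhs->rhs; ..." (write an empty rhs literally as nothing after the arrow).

  | aaaabb
  | ccaba => cba => a
  | acaa => aa
  | abcbbabb => abbabb

ca->; cb->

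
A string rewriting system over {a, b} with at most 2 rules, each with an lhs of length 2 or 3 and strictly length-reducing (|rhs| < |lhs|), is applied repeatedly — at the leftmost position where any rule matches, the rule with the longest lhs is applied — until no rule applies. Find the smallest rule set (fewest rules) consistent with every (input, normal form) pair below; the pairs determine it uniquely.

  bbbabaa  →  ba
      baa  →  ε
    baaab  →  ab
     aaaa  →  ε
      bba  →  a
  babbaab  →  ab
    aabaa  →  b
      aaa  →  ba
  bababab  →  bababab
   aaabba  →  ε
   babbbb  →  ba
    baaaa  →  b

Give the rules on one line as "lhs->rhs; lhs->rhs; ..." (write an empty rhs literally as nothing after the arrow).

aa->b; bb->

  | bbbabaa => babaa => babb => ba
  | baa => bb => ε
  | baaab => bbab => ab
  | aaaa => baa => bb => ε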